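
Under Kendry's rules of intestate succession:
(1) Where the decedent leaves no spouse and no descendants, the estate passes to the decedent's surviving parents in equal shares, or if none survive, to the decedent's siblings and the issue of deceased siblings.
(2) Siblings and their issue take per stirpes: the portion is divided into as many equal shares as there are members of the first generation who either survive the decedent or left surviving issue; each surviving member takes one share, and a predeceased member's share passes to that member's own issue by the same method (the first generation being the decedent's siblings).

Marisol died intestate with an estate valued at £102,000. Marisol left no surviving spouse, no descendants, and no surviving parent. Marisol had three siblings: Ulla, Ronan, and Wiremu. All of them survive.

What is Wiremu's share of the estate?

Wiremu receives £34,000.

The entire £102,000 passes to the siblings and their issue.
That amount (£102,000) is divided into 3 shares of £34,000: Ulla, Ronan, and Wiremu each take £34,000.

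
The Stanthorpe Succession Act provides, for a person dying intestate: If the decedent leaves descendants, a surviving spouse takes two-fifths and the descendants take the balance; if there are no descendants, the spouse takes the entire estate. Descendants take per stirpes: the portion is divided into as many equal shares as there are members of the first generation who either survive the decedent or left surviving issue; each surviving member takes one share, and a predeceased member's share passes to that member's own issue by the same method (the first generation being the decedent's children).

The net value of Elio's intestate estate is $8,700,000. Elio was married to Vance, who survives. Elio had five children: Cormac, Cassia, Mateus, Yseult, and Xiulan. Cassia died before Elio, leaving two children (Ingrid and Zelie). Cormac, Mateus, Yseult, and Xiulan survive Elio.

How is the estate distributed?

Vance takes two-fifths of $8,700,000 = $3,480,000. The remaining $5,220,000 passes to the descendants.
The descendants' portion ($5,220,000) is divided into 5 shares of $1,044,000: Cormac, Mateus, Yseult, and Xiulan each take $1,044,000; Cassia's $1,044,000 share passes to Cassia's issue.
Cassia's share ($1,044,000) is divided into 2 shares of $522,000: Ingrid and Zelie each take $522,000.

Vance: $3,480,000; Cormac: $1,044,000; Ingrid: $522,000; Zelie: $522,000; Mateus: $1,044,000; Yseult: $1,044,000; Xiulan: $1,044,000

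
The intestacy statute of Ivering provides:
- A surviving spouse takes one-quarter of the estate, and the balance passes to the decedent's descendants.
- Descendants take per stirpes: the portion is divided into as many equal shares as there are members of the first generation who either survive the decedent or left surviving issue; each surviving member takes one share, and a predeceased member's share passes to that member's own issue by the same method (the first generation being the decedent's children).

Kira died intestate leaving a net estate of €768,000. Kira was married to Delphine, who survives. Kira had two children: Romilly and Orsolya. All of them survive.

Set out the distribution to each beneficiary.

Delphine takes one-quarter of €768,000 = €192,000. The remaining €576,000 passes to the descendants.
The descendants' portion (€576,000) is divided into 2 shares of €288,000: Romilly and Orsolya each take €288,000.

Delphine: €192,000; Romilly: €288,000; Orsolya: €288,000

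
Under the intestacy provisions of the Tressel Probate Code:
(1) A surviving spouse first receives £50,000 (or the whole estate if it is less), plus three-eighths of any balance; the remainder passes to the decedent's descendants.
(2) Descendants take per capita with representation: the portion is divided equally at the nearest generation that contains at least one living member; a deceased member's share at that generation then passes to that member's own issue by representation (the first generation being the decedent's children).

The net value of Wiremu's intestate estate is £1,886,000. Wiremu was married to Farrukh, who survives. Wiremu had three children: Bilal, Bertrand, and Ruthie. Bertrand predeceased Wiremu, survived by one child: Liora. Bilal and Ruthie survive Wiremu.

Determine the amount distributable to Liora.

Liora receives £382,500.

Farrukh first takes £50,000, leaving a balance of £1,836,000. Farrukh then takes three-eighths of the balance (£688,500), for a total of £738,500. The remaining £1,147,500 passes to the descendants.
The descendants' portion (£1,147,500) is divided into 3 shares of £382,500: Bilal and Ruthie each take £382,500; Bertrand's £382,500 share passes to Bertrand's issue.
Bertrand's share (£382,500) passes entirely to Liora.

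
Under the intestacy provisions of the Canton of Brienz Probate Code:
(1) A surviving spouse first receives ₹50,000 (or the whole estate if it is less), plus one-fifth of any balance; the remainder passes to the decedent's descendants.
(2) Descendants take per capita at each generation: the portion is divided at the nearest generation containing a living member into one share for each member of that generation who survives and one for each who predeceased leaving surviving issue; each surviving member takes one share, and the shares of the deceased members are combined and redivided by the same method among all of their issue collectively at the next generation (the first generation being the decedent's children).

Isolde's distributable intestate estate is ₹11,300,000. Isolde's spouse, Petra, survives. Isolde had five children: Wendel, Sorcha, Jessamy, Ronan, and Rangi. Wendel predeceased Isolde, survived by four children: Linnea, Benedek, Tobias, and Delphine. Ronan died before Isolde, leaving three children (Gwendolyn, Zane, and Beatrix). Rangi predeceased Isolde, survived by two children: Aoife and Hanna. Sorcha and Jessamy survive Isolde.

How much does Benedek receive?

Petra first takes ₹50,000, leaving a balance of ₹11,250,000. Petra then takes one-fifth of the balance (₹2,250,000), for a total of ₹2,300,000. The remaining ₹9,000,000 passes to the descendants.
The descendants' portion (₹9,000,000) is divided at the children's generation into 5 shares of ₹1,800,000. Sorcha and Jessamy each take ₹1,800,000. The 3 shares of the deceased (Wendel, Ronan, and Rangi) are combined into a pool of ₹5,400,000.
That pool (₹5,400,000) is divided at the grandchildren's generation equally among Linnea, Benedek, Tobias, Delphine, Gwendolyn, Zane, Beatrix, Aoife, and Hanna: ₹600,000 each.

Benedek receives ₹600,000.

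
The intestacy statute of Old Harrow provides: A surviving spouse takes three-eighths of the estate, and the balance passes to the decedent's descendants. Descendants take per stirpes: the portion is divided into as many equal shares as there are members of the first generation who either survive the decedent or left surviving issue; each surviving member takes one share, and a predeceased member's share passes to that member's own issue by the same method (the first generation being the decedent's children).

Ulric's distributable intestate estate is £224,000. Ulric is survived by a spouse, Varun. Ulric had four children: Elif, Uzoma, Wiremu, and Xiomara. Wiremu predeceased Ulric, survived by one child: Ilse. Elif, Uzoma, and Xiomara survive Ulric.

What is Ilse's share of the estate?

Ilse receives £35,000.

Varun takes three-eighths of £224,000 = £84,000. The remaining £140,000 passes to the descendants.
The descendants' portion (£140,000) is divided into 4 shares of £35,000: Elif, Uzoma, and Xiomara each take £35,000; Wiremu's £35,000 share passes to Wiremu's issue.
Wiremu's share (£35,000) passes entirely to Ilse.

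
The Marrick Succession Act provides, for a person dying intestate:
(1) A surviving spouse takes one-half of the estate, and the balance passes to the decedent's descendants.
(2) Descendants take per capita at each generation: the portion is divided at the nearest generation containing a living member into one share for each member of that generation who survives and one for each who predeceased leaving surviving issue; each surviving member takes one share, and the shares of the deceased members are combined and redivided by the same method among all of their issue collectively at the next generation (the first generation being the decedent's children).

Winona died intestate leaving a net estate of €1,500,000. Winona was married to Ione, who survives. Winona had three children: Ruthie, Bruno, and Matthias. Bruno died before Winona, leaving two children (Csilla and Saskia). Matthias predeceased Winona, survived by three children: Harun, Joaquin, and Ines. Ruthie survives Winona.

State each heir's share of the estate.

Ione takes one-half of €1,500,000 = €750,000. The remaining €750,000 passes to the descendants.
The descendants' portion (€750,000) is divided at the children's generation into 3 shares of €250,000. Ruthie takes €250,000. The 2 shares of the deceased (Bruno and Matthias) are combined into a pool of €500,000.
That pool (€500,000) is divided at the grandchildren's generation equally among Csilla, Saskia, Harun, Joaquin, and Ines: €100,000 each.

Ione: €750,000; Ruthie: €250,000; Csilla: €100,000; Saskia: €100,000; Harun: €100,000; Joaquin: €100,000; Ines: €100,000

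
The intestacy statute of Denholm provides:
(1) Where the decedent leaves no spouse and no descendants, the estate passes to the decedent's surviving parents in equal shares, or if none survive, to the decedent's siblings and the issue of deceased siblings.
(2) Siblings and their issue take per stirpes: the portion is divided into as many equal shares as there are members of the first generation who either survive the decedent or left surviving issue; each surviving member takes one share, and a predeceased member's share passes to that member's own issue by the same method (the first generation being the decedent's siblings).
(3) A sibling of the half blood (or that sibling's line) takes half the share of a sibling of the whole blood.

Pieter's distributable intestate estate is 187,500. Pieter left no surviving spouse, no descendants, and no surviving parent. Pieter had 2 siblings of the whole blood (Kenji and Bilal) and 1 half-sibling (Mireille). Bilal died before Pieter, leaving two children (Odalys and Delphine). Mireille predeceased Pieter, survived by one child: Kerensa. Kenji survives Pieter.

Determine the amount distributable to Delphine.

Delphine receives 37,500.

The entire 187,500 passes to the siblings and their issue.
Counting each half-blood sibling's line as half a unit, there are 5/2 units in 187,500, so one unit is 75,000. Whole-blood lines (Kenji and Bilal) take 75,000 each; half-blood lines (Mireille) take 37,500 each.
Bilal's share (75,000) is divided into 2 shares of 37,500: Odalys and Delphine each take 37,500.
Mireille's share (37,500) passes entirely to Kerensa.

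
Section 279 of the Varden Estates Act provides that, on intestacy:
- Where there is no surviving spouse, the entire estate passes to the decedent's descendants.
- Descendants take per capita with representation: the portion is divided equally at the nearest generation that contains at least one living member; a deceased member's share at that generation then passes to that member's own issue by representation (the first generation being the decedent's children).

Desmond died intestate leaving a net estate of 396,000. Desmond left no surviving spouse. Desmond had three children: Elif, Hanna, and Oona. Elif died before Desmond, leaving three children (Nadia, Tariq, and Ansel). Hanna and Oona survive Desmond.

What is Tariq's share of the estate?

Tariq receives 44,000.

The entire 396,000 passes to the descendants.
That amount (396,000) is divided into 3 shares of 132,000: Hanna and Oona each take 132,000; Elif's 132,000 share passes to Elif's issue.
Elif's share (132,000) is divided into 3 shares of 44,000: Nadia, Tariq, and Ansel each take 44,000.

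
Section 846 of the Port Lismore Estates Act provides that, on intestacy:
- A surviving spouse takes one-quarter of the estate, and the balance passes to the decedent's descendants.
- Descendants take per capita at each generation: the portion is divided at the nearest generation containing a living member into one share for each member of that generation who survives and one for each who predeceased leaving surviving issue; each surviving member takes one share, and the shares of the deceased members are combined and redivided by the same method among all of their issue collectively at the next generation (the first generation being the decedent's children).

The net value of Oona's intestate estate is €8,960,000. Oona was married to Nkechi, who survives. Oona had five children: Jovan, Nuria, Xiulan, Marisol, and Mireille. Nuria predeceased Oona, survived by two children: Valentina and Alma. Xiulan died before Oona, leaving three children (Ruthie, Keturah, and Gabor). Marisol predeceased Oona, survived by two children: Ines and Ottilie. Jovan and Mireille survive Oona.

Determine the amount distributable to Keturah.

Keturah receives €576,000.

Nkechi takes one-quarter of €8,960,000 = €2,240,000. The remaining €6,720,000 passes to the descendants.
The descendants' portion (€6,720,000) is divided at the children's generation into 5 shares of €1,344,000. Jovan and Mireille each take €1,344,000. The 3 shares of the deceased (Nuria, Xiulan, and Marisol) are combined into a pool of €4,032,000.
That pool (€4,032,000) is divided at the grandchildren's generation equally among Valentina, Alma, Ruthie, Keturah, Gabor, Ines, and Ottilie: €576,000 each.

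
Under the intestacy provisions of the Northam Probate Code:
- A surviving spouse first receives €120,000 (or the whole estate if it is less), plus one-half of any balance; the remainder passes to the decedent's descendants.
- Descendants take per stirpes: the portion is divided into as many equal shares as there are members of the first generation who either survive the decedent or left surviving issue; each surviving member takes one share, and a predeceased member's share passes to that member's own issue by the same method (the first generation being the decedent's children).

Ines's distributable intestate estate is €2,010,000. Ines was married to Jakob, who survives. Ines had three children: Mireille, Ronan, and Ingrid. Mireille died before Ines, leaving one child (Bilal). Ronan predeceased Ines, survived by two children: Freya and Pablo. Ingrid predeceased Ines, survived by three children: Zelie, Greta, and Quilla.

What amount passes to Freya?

Jakob first takes €120,000, leaving a balance of €1,890,000. Jakob then takes one-half of the balance (€945,000), for a total of €1,065,000. The remaining €945,000 passes to the descendants.
The descendants' portion (€945,000) is divided into 3 shares of €315,000: Mireille's €315,000 share passes to Mireille's issue; Ronan's €315,000 share passes to Ronan's issue; Ingrid's €315,000 share passes to Ingrid's issue.
Mireille's share (€315,000) passes entirely to Bilal.
Ronan's share (€315,000) is divided into 2 shares of €157,500: Freya and Pablo each take €157,500.
Ingrid's share (€315,000) is divided into 3 shares of €105,000: Zelie, Greta, and Quilla each take €105,000.

Freya receives €157,500.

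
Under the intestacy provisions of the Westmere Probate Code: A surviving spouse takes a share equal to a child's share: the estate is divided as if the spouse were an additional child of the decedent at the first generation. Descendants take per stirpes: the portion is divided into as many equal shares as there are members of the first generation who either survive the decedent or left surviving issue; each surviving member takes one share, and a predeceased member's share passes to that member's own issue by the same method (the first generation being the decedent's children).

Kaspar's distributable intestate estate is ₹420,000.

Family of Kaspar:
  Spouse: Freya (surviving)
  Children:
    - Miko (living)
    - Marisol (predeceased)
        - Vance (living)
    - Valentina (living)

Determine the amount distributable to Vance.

The spouse counts as an additional share at the children's level, so there are 4 primary shares of ₹105,000. Freya takes one such share (₹105,000).
The children's combined portion (₹315,000) is divided into 3 shares of ₹105,000: Miko and Valentina each take ₹105,000; Marisol's ₹105,000 share passes to Marisol's issue.
Marisol's share (₹105,000) passes entirely to Vance.

Vance receives ₹105,000.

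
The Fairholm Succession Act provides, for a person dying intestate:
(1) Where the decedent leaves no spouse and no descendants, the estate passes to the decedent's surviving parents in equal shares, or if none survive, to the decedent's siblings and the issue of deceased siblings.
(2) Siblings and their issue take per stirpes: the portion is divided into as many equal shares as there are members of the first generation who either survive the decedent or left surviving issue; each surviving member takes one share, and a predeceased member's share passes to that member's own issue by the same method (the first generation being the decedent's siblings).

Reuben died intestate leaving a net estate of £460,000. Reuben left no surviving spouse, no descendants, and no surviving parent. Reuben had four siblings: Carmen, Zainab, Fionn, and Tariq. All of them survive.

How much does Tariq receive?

Tariq receives £115,000.

The entire £460,000 passes to the siblings and their issue.
That amount (£460,000) is divided into 4 shares of £115,000: Carmen, Zainab, Fionn, and Tariq each take £115,000.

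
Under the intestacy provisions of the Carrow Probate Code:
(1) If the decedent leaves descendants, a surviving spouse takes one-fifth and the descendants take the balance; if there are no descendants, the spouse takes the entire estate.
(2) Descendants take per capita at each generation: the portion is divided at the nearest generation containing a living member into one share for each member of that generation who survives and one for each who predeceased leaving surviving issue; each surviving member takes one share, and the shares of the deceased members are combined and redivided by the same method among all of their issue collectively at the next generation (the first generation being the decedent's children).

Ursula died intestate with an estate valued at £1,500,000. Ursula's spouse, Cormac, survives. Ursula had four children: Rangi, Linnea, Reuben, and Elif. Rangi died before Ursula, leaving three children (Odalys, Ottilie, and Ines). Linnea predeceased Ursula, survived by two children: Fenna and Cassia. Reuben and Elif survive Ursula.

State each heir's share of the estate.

Cormac takes one-fifth of £1,500,000 = £300,000. The remaining £1,200,000 passes to the descendants.
The descendants' portion (£1,200,000) is divided at the children's generation into 4 shares of £300,000. Reuben and Elif each take £300,000. The 2 shares of the deceased (Rangi and Linnea) are combined into a pool of £600,000.
That pool (£600,000) is divided at the grandchildren's generation equally among Odalys, Ottilie, Ines, Fenna, and Cassia: £120,000 each.

Cormac: £300,000; Odalys: £120,000; Ottilie: £120,000; Ines: £120,000; Fenna: £120,000; Cassia: £120,000; Reuben: £300,000; Elif: £300,000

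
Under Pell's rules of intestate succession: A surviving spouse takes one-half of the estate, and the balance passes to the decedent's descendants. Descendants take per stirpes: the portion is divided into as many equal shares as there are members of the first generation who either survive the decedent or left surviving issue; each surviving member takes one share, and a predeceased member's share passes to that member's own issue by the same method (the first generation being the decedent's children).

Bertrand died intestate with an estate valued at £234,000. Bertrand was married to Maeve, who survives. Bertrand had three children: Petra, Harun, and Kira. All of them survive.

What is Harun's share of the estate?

Harun receives £39,000.

Maeve takes one-half of £234,000 = £117,000. The remaining £117,000 passes to the descendants.
The descendants' portion (£117,000) is divided into 3 shares of £39,000: Petra, Harun, and Kira each take £39,000.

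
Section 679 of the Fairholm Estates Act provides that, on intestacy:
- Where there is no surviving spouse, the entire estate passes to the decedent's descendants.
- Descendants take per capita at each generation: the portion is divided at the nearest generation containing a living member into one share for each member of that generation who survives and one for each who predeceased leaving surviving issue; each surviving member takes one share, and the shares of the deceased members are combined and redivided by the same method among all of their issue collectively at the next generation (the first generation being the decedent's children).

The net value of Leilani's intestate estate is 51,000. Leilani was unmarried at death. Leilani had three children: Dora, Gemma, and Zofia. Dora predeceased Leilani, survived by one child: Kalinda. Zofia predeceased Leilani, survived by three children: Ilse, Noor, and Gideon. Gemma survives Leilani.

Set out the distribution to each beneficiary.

The entire 51,000 passes to the descendants.
That amount (51,000) is divided at the children's generation into 3 shares of 17,000. Gemma takes 17,000. The 2 shares of the deceased (Dora and Zofia) are combined into a pool of 34,000.
That pool (34,000) is divided at the grandchildren's generation equally among Kalinda, Ilse, Noor, and Gideon: 8,500 each.

Kalinda: 8,500; Gemma: 17,000; Ilse: 8,500; Noor: 8,500; Gideon: 8,500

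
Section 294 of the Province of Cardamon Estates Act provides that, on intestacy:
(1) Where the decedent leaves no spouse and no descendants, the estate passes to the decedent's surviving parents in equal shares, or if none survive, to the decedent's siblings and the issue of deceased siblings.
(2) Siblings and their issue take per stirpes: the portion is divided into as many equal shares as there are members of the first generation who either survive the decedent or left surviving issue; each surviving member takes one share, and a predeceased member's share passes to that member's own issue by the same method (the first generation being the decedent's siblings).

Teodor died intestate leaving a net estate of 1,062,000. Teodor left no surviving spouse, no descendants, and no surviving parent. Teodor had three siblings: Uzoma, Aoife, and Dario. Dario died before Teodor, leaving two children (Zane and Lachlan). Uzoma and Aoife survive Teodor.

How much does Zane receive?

The entire 1,062,000 passes to the siblings and their issue.
That amount (1,062,000) is divided into 3 shares of 354,000: Uzoma and Aoife each take 354,000; Dario's 354,000 share passes to Dario's issue.
Dario's share (354,000) is divided into 2 shares of 177,000: Zane and Lachlan each take 177,000.

Zane receives 177,000.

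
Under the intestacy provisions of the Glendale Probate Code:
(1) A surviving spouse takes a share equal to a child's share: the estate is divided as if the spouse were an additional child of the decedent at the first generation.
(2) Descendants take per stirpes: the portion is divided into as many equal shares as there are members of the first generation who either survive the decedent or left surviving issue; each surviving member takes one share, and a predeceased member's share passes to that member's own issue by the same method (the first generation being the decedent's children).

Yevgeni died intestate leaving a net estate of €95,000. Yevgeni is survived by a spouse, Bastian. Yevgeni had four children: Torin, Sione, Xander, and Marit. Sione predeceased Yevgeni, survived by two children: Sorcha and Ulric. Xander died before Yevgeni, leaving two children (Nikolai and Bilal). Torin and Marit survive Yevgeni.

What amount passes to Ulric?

Ulric receives €9,500.

The spouse counts as an additional share at the children's level, so there are 5 primary shares of €19,000. Bastian takes one such share (€19,000).
The children's combined portion (€76,000) is divided into 4 shares of €19,000: Torin and Marit each take €19,000; Sione's €19,000 share passes to Sione's issue; Xander's €19,000 share passes to Xander's issue.
Sione's share (€19,000) is divided into 2 shares of €9,500: Sorcha and Ulric each take €9,500.
Xander's share (€19,000) is divided into 2 shares of €9,500: Nikolai and Bilal each take €9,500.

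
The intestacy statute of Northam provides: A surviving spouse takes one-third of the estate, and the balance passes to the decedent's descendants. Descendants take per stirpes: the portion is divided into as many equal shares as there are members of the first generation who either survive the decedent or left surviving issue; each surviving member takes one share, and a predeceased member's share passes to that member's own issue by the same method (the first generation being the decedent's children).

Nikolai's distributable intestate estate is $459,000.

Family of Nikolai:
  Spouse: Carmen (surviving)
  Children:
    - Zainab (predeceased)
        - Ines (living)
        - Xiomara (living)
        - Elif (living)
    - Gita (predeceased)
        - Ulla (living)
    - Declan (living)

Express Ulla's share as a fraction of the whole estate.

Ulla receives 2/9 of the estate.

Carmen takes one-third of $459,000 = $153,000. The remaining $306,000 passes to the descendants.
The descendants' portion ($306,000) is divided into 3 shares of $102,000: Declan takes $102,000; Zainab's $102,000 share passes to Zainab's issue; Gita's $102,000 share passes to Gita's issue.
Zainab's share ($102,000) is divided into 3 shares of $34,000: Ines, Xiomara, and Elif each take $34,000.
Gita's share ($102,000) passes entirely to Ulla.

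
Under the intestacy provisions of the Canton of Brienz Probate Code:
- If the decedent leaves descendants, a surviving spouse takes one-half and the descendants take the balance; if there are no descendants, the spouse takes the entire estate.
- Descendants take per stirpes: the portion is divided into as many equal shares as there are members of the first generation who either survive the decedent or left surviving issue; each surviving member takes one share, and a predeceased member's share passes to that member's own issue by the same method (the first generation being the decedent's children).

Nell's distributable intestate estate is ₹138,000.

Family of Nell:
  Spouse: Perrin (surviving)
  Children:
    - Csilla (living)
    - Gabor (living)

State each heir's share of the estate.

Perrin: ₹69,000; Csilla: ₹34,500; Gabor: ₹34,500

Perrin takes one-half of ₹138,000 = ₹69,000. The remaining ₹69,000 passes to the descendants.
The descendants' portion (₹69,000) is divided into 2 shares of ₹34,500: Csilla and Gabor each take ₹34,500.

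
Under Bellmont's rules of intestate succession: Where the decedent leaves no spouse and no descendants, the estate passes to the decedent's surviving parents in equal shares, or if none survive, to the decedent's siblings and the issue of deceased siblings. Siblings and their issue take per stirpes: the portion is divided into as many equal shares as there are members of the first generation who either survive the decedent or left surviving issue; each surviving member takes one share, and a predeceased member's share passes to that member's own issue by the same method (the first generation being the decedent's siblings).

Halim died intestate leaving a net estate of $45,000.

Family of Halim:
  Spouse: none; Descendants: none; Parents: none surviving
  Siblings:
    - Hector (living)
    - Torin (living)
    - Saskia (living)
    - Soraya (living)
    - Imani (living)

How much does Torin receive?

The entire $45,000 passes to the siblings and their issue.
That amount ($45,000) is divided into 5 shares of $9,000: Hector, Torin, Saskia, Soraya, and Imani each take $9,000.

Torin receives $9,000.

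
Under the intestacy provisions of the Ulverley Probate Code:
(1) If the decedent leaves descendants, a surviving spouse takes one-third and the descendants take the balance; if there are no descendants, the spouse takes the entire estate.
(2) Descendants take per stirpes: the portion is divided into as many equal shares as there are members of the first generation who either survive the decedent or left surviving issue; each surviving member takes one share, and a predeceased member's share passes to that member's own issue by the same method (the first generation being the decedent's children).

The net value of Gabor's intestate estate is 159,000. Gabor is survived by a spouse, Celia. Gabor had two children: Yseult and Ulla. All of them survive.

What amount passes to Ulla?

Celia takes one-third of 159,000 = 53,000. The remaining 106,000 passes to the descendants.
The descendants' portion (106,000) is divided into 2 shares of 53,000: Yseult and Ulla each take 53,000.

Ulla receives 53,000.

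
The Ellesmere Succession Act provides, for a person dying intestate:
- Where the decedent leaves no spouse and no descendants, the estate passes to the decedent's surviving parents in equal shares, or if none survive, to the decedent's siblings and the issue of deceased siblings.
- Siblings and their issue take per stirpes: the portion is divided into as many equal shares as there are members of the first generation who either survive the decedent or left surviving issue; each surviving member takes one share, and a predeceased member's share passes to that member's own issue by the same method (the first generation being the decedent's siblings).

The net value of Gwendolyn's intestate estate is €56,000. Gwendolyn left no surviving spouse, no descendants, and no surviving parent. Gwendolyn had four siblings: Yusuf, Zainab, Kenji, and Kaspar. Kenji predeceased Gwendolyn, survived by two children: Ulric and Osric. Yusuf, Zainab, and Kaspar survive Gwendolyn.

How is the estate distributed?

Yusuf: €14,000; Zainab: €14,000; Ulric: €7,000; Osric: €7,000; Kaspar: €14,000

The entire €56,000 passes to the siblings and their issue.
That amount (€56,000) is divided into 4 shares of €14,000: Yusuf, Zainab, and Kaspar each take €14,000; Kenji's €14,000 share passes to Kenji's issue.
Kenji's share (€14,000) is divided into 2 shares of €7,000: Ulric and Osric each take €7,000.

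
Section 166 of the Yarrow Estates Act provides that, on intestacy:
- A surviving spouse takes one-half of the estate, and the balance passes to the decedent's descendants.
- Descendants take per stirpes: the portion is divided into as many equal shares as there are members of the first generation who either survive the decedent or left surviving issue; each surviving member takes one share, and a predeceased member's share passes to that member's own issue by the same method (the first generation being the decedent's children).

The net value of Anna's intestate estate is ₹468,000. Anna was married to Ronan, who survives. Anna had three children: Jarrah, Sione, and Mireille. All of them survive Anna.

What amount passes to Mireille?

Mireille receives ₹78,000.

Ronan takes one-half of ₹468,000 = ₹234,000. The remaining ₹234,000 passes to the descendants.
The descendants' portion (₹234,000) is divided into 3 shares of ₹78,000: Jarrah, Sione, and Mireille each take ₹78,000.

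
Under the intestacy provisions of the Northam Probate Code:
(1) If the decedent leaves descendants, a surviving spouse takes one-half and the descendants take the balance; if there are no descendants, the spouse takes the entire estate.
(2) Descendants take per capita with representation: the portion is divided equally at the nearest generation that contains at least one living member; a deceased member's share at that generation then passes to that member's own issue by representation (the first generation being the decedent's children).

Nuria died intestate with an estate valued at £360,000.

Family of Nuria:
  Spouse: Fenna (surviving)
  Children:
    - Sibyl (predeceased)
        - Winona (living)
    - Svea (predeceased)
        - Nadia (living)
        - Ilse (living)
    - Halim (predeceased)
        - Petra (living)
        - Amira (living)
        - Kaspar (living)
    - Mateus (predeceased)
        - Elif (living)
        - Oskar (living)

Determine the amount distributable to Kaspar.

Fenna takes one-half of £360,000 = £180,000. The remaining £180,000 passes to the descendants.
No child survives, so the initial division is made at the grandchildren's generation.
The descendants' portion (£180,000) is divided into 8 shares of £22,500: Winona, Nadia, Ilse, Petra, Amira, Kaspar, Elif, and Oskar each take £22,500.

Kaspar receives £22,500.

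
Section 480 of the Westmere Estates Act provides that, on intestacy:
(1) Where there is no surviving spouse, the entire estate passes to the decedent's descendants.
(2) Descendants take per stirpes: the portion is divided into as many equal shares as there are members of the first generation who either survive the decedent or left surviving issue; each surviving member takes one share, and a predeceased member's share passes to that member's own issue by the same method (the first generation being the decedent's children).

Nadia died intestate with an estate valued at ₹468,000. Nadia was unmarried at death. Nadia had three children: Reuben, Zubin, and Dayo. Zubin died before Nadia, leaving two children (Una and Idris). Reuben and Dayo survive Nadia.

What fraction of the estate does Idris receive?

The entire ₹468,000 passes to the descendants.
That amount (₹468,000) is divided into 3 shares of ₹156,000: Reuben and Dayo each take ₹156,000; Zubin's ₹156,000 share passes to Zubin's issue.
Zubin's share (₹156,000) is divided into 2 shares of ₹78,000: Una and Idris each take ₹78,000.

Idris receives 1/6 of the estate.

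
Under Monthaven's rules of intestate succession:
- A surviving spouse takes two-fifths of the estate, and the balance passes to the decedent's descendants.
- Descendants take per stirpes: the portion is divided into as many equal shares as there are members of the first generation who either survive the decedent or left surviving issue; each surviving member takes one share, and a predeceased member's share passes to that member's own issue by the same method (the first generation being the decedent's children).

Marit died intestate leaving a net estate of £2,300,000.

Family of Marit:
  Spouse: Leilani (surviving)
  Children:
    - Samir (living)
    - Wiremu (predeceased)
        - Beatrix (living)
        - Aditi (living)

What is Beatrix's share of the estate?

Leilani takes two-fifths of £2,300,000 = £920,000. The remaining £1,380,000 passes to the descendants.
The descendants' portion (£1,380,000) is divided into 2 shares of £690,000: Samir takes £690,000; Wiremu's £690,000 share passes to Wiremu's issue.
Wiremu's share (£690,000) is divided into 2 shares of £345,000: Beatrix and Aditi each take £345,000.

Beatrix receives £345,000.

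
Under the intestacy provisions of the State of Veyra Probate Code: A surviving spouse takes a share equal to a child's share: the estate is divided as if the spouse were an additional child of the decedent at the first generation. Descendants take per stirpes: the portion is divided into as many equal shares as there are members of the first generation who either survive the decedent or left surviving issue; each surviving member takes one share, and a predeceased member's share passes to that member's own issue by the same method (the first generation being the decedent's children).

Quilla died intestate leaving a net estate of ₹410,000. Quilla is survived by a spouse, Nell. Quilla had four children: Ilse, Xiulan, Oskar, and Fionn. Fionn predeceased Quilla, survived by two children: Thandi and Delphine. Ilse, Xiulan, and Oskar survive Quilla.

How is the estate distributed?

Nell: ₹82,000; Ilse: ₹82,000; Xiulan: ₹82,000; Oskar: ₹82,000; Thandi: ₹41,000; Delphine: ₹41,000

The spouse counts as an additional share at the children's level, so there are 5 primary shares of ₹82,000. Nell takes one such share (₹82,000).
The children's combined portion (₹328,000) is divided into 4 shares of ₹82,000: Ilse, Xiulan, and Oskar each take ₹82,000; Fionn's ₹82,000 share passes to Fionn's issue.
Fionn's share (₹82,000) is divided into 2 shares of ₹41,000: Thandi and Delphine each take ₹41,000.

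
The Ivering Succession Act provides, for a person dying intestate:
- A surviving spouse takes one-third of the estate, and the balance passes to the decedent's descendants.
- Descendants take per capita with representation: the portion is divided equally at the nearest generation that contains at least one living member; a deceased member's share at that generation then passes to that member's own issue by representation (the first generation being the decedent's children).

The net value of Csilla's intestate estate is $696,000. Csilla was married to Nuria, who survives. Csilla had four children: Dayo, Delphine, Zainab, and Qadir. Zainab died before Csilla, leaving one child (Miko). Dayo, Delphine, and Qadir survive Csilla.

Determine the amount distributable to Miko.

Nuria takes one-third of $696,000 = $232,000. The remaining $464,000 passes to the descendants.
The descendants' portion ($464,000) is divided into 4 shares of $116,000: Dayo, Delphine, and Qadir each take $116,000; Zainab's $116,000 share passes to Zainab's issue.
Zainab's share ($116,000) passes entirely to Miko.

Miko receives $116,000.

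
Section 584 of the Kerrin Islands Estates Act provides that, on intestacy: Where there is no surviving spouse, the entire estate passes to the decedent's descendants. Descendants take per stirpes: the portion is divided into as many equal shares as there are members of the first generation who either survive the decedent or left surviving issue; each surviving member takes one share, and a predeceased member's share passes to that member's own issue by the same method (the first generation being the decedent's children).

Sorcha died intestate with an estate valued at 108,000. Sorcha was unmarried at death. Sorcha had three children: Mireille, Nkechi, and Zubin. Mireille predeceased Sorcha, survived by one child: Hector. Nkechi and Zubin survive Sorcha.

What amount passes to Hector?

Hector receives 36,000.

The entire 108,000 passes to the descendants.
That amount (108,000) is divided into 3 shares of 36,000: Nkechi and Zubin each take 36,000; Mireille's 36,000 share passes to Mireille's issue.
Mireille's share (36,000) passes entirely to Hector.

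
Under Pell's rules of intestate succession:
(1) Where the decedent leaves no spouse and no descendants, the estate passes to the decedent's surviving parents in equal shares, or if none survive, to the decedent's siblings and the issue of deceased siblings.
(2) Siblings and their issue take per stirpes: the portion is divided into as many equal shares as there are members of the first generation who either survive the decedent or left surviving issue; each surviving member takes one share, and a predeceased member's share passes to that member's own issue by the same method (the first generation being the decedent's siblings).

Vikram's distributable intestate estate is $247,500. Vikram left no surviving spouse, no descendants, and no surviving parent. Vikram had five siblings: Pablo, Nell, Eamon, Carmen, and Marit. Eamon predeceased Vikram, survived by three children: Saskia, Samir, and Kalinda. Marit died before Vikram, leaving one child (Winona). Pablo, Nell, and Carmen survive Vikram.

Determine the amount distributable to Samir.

The entire $247,500 passes to the siblings and their issue.
That amount ($247,500) is divided into 5 shares of $49,500: Pablo, Nell, and Carmen each take $49,500; Eamon's $49,500 share passes to Eamon's issue; Marit's $49,500 share passes to Marit's issue.
Eamon's share ($49,500) is divided into 3 shares of $16,500: Saskia, Samir, and Kalinda each take $16,500.
Marit's share ($49,500) passes entirely to Winona.

Samir receives $16,500.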